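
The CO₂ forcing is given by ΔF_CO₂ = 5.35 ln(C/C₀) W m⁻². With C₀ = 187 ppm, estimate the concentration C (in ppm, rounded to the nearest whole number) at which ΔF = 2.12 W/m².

Set 5.35 ln(C/187) = 2.12, so ln(C/187) = 2.12/5.35 = 0.39626.
Then C/187 = e^0.39626 = 1.48626, giving C = 187 × 1.48626 = 277.93 ppm.

C ≈ 278 ppm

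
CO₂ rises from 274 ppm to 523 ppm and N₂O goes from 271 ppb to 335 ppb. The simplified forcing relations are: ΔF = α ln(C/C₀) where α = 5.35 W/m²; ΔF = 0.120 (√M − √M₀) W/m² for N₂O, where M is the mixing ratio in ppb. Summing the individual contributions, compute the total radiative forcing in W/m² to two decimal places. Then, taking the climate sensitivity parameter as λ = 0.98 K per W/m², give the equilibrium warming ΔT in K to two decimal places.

CO₂: 5.35 × ln(523/274) = 5.35 × ln(1.90876) = 5.35 × 0.64645 = 3.4585 W/m².
N₂O: 0.120 × (√335 − √271) = 0.120 × (18.3030 − 16.4621) = 0.120 × 1.8409 = 0.2209 W/m².
Total ΔF = 3.4585 + 0.2209 = 3.6794 W/m².
ΔT = λ ΔF = 0.98 × 3.68 = 3.6064 K.

ΔF = 3.68 W/m²; ΔT = 3.61 K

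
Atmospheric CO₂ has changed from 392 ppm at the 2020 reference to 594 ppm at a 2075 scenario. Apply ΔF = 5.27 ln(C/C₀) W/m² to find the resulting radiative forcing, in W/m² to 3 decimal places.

ΔF = 2.190 W/m²

CO₂: 5.27 × ln(594/392) = 5.27 × ln(1.51531) = 5.27 × 0.41562 = 2.1903 W/m².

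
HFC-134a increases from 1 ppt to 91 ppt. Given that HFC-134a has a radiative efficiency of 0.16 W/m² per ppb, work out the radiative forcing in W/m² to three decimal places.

HFC-134a: Δ = 91 − 1 = 90 ppt = 0.090 ppb; ΔF = 0.16 × 0.090 = 0.0144 W/m².

ΔF = 0.014 W/m²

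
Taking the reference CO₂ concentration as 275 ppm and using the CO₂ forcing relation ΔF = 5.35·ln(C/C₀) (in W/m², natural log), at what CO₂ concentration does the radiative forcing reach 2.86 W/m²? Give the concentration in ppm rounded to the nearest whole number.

Set 5.35 ln(C/275) = 2.86, so ln(C/275) = 2.86/5.35 = 0.53458.
Then C/275 = e^0.53458 = 1.70673, giving C = 275 × 1.70673 = 469.35 ppm.

C ≈ 469 ppm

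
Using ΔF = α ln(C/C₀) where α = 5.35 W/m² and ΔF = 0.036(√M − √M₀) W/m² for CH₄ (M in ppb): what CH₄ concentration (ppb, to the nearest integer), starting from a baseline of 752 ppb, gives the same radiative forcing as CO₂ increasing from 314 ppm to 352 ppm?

CO₂ forcing: 5.35 × ln(352/314) = 5.35 × 0.114238 = 0.61117 W/m².
Set 0.036(√M − √752) = 0.61117: √M = 0.61117/0.036 + √752 = 16.9769 + 27.4226 = 44.3995.
M = (44.3995)² = 1971.32 ppb.

M ≈ 1971 ppb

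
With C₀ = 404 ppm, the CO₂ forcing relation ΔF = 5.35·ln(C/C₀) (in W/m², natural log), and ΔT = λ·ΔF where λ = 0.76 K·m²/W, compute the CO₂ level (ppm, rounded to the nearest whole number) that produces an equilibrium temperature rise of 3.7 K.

C ≈ 1004 ppm

Required forcing: ΔF = ΔT/λ = 3.7/0.76 = 4.8684 W/m².
Then ln(C/404) = ΔF/5.35 = 4.8684/5.35 = 0.90998.
So C = 404 × e^0.90998 = 404 × 2.48427 = 1003.65 ppm.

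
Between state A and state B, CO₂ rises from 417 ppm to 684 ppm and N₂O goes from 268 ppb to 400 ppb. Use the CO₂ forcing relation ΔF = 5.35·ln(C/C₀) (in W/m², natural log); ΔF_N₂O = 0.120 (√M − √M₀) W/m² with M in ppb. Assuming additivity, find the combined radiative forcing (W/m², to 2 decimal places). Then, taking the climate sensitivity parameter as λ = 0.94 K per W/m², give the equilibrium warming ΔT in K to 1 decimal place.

ΔF = 3.08 W/m²; ΔT = 2.9 K

CO₂: 5.35 × ln(684/417) = 5.35 × ln(1.64029) = 5.35 × 0.49487 = 2.6476 W/m².
N₂O: 0.120 × (√400 − √268) = 0.120 × (20.0000 − 16.3707) = 0.120 × 3.6293 = 0.4355 W/m².
Total ΔF = 2.6476 + 0.4355 = 3.0831 W/m².
ΔT = λ ΔF = 0.94 × 3.08 = 2.8952 K.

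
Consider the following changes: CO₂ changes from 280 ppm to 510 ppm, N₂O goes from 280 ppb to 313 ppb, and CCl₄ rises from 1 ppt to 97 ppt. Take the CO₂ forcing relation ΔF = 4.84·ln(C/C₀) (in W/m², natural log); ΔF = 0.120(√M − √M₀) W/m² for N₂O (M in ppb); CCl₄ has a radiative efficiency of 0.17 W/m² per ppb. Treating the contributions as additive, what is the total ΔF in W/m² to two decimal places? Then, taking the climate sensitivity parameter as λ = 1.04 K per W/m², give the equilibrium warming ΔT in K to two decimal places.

ΔF = 3.03 W/m²; ΔT = 3.15 K

CO₂: 4.84 × ln(510/280) = 4.84 × ln(1.82143) = 4.84 × 0.59962 = 2.9022 W/m².
N₂O: 0.120 × (√313 − √280) = 0.120 × (17.6918 − 16.7332) = 0.120 × 0.9586 = 0.1150 W/m².
CCl₄: Δ = 97 − 1 = 96 ppt = 0.096 ppb; ΔF = 0.17 × 0.096 = 0.0163 W/m².
Total ΔF = 2.9022 + 0.1150 + 0.0163 = 3.0335 W/m².
ΔT = λ ΔF = 1.04 × 3.03 = 3.1512 K.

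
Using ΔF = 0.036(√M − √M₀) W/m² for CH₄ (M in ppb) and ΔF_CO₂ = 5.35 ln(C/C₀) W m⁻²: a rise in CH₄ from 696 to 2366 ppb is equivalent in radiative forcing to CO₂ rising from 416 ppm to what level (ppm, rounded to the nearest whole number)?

C ≈ 483 ppm

CH₄ forcing: 0.036 × (√2366 − √696) = 0.036 × (48.6415 − 26.3818) = 0.036 × 22.2597 = 0.80135 W/m².
Set 5.35 ln(C/416) = 0.80135: ln(C/416) = 0.80135/5.35 = 0.14979, so C = 416 × e^0.14979 = 416 × 1.16159 = 483.22 ppm.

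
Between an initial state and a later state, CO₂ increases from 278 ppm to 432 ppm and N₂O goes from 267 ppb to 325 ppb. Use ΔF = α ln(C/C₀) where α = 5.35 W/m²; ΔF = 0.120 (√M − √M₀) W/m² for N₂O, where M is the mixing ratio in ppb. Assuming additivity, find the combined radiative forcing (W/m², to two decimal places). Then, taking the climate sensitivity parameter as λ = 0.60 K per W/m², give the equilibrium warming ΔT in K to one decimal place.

CO₂: 5.35 × ln(432/278) = 5.35 × ln(1.55396) = 5.35 × 0.44081 = 2.3583 W/m².
N₂O: 0.120 × (√325 − √267) = 0.120 × (18.0278 − 16.3401) = 0.120 × 1.6877 = 0.2025 W/m².
Total ΔF = 2.3583 + 0.2025 = 2.5608 W/m².
ΔT = λ ΔF = 0.60 × 2.56 = 1.5360 K.

ΔF = 2.56 W/m²; ΔT = 1.5 K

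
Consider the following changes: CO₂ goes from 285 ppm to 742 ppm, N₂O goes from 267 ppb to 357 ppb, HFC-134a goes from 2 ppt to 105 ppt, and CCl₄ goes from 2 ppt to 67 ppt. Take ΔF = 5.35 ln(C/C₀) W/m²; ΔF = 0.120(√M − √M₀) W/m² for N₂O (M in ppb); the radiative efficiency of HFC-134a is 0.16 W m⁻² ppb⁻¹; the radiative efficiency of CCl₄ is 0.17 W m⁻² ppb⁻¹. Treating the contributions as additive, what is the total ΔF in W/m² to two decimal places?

CO₂: 5.35 × ln(742/285) = 5.35 × ln(2.60351) = 5.35 × 0.95686 = 5.1192 W/m².
N₂O: 0.120 × (√357 − √267) = 0.120 × (18.8944 − 16.3401) = 0.120 × 2.5543 = 0.3065 W/m².
HFC-134a: Δ = 105 − 2 = 103 ppt = 0.103 ppb; ΔF = 0.16 × 0.103 = 0.0165 W/m².
CCl₄: Δ = 67 − 2 = 65 ppt = 0.065 ppb; ΔF = 0.17 × 0.065 = 0.0111 W/m².
Total ΔF = 5.1192 + 0.3065 + 0.0165 + 0.0111 = 5.4533 W/m².

ΔF = 5.45 W/m²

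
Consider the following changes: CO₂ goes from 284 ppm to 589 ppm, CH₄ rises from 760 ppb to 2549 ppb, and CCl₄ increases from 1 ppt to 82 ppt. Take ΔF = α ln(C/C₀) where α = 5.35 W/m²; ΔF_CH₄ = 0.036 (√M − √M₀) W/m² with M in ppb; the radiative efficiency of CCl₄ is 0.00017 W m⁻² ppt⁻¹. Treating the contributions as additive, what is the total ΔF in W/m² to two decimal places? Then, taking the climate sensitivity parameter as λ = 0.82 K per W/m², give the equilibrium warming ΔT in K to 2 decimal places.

ΔF = 4.74 W/m²; ΔT = 3.89 K

CO₂: 5.35 × ln(589/284) = 5.35 × ln(2.07394) = 5.35 × 0.72945 = 3.9026 W/m².
CH₄: 0.036 × (√2549 − √760) = 0.036 × (50.4876 − 27.5681) = 0.036 × 22.9195 = 0.8251 W/m².
CCl₄: ΔF = 0.00017 × (82 − 1) = 0.00017 × 81 = 0.0138 W/m².
Total ΔF = 3.9026 + 0.8251 + 0.0138 = 4.7415 W/m².
ΔT = λ ΔF = 0.82 × 4.74 = 3.8868 K.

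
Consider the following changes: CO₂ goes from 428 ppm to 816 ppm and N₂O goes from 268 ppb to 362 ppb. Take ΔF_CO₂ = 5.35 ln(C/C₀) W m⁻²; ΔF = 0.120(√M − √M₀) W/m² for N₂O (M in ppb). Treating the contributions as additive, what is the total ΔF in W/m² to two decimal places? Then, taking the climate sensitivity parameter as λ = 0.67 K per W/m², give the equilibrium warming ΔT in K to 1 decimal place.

CO₂: 5.35 × ln(816/428) = 5.35 × ln(1.90654) = 5.35 × 0.64529 = 3.4523 W/m².
N₂O: 0.120 × (√362 − √268) = 0.120 × (19.0263 − 16.3707) = 0.120 × 2.6556 = 0.3187 W/m².
Total ΔF = 3.4523 + 0.3187 = 3.7710 W/m².
ΔT = λ ΔF = 0.67 × 3.77 = 2.5259 K.

ΔF = 3.77 W/m²; ΔT = 2.5 K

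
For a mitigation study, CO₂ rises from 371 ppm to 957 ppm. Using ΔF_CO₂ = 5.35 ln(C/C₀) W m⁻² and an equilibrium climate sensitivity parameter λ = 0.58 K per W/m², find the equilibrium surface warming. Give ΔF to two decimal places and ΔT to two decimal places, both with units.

ΔF = 5.07 W/m²; ΔT = 2.94 K

CO₂: 5.35 × ln(957/371) = 5.35 × ln(2.57951) = 5.35 × 0.94760 = 5.0697 W/m².
ΔT = λ ΔF = 0.58 × 5.07 = 2.9406 K.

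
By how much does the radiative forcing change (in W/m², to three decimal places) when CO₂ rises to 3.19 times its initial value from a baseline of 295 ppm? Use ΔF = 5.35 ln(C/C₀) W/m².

Because the forcing depends only on the ratio C/C₀, the initial concentration does not enter.
ΔF = 5.35 × ln(3.19) = 5.35 × 1.16002 = 6.2061 W/m².

ΔF = 6.206 W/m²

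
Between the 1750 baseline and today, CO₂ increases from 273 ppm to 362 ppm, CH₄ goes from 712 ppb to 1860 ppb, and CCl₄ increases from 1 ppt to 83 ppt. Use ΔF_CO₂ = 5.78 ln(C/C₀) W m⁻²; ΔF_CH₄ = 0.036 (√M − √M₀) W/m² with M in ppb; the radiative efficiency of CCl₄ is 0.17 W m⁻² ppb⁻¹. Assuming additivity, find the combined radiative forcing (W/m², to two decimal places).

ΔF = 2.24 W/m²

CO₂: 5.78 × ln(362/273) = 5.78 × ln(1.32601) = 5.78 × 0.28217 = 1.6309 W/m².
CH₄: 0.036 × (√1860 − √712) = 0.036 × (43.1277 − 26.6833) = 0.036 × 16.4444 = 0.5920 W/m².
CCl₄: Δ = 83 − 1 = 82 ppt = 0.082 ppb; ΔF = 0.17 × 0.082 = 0.0139 W/m².
Total ΔF = 1.6309 + 0.5920 + 0.0139 = 2.2368 W/m².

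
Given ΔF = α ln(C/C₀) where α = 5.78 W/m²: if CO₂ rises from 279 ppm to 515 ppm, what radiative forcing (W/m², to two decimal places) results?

ΔF = 3.54 W/m²

CO₂: 5.78 × ln(515/279) = 5.78 × ln(1.84588) = 5.78 × 0.61296 = 3.5429 W/m².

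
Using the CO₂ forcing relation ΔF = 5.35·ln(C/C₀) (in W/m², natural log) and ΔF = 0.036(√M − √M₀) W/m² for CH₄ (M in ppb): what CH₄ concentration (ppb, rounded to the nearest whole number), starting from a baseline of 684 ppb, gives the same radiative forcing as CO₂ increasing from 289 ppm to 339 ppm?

M ≈ 2487 ppb

CO₂ forcing: 5.35 × ln(339/289) = 5.35 × 0.159573 = 0.85372 W/m².
Set 0.036(√M − √684) = 0.85372: √M = 0.85372/0.036 + √684 = 23.7144 + 26.1534 = 49.8678.
M = (49.8678)² = 2486.80 ppb.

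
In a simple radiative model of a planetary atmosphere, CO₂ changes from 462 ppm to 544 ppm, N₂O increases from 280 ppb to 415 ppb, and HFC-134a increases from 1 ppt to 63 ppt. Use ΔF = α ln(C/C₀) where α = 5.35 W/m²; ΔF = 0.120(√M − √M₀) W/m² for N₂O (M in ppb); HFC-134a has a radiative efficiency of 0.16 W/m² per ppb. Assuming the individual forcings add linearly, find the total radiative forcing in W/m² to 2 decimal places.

ΔF = 1.32 W/m²

CO₂: 5.35 × ln(544/462) = 5.35 × ln(1.17749) = 5.35 × 0.16339 = 0.8741 W/m².
N₂O: 0.120 × (√415 − √280) = 0.120 × (20.3715 − 16.7332) = 0.120 × 3.6383 = 0.4366 W/m².
HFC-134a: Δ = 63 − 1 = 62 ppt = 0.062 ppb; ΔF = 0.16 × 0.062 = 0.0099 W/m².
Total ΔF = 0.8741 + 0.4366 + 0.0099 = 1.3206 W/m².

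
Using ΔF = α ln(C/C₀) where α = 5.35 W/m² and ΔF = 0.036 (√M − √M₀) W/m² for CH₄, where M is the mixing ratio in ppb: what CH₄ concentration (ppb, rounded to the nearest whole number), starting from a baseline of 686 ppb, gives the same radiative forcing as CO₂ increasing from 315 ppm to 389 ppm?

CO₂ forcing: 5.35 × ln(389/315) = 5.35 × 0.211007 = 1.12889 W/m².
Set 0.036(√M − √686) = 1.12889: √M = 1.12889/0.036 + √686 = 31.3581 + 26.1916 = 57.5497.
M = (57.5497)² = 3311.97 ppb.

M ≈ 3312 ppb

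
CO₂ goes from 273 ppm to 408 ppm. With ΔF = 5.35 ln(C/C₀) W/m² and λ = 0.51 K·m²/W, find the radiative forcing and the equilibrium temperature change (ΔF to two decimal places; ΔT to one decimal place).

CO₂: 5.35 × ln(408/273) = 5.35 × ln(1.49451) = 5.35 × 0.40180 = 2.1496 W/m².
ΔT = λ ΔF = 0.51 × 2.15 = 1.0965 K.

ΔF = 2.15 W/m²; ΔT = 1.1 K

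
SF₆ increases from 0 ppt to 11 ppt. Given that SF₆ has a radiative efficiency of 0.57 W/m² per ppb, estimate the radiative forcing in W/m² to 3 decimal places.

SF₆: Δ = 11 − 0 = 11 ppt = 0.011 ppb; ΔF = 0.57 × 0.011 = 0.0063 W/m².

ΔF = 0.006 W/m²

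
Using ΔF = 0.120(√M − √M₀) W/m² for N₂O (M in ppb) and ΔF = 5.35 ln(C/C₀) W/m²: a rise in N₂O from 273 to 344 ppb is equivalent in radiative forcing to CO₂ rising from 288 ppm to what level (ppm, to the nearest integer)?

C ≈ 301 ppm

N₂O forcing: 0.120 × (√344 − √273) = 0.120 × (18.5472 − 16.5227) = 0.120 × 2.0245 = 0.24294 W/m².
Set 5.35 ln(C/288) = 0.24294: ln(C/288) = 0.24294/5.35 = 0.04541, so C = 288 × e^0.04541 = 288 × 1.04646 = 301.38 ppm.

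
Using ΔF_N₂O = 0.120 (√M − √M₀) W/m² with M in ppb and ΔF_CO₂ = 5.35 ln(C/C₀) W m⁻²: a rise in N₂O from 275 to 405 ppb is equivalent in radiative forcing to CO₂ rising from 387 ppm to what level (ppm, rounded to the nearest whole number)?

N₂O forcing: 0.120 × (√405 − √275) = 0.120 × (20.1246 − 16.5831) = 0.120 × 3.5415 = 0.42498 W/m².
Set 5.35 ln(C/387) = 0.42498: ln(C/387) = 0.42498/5.35 = 0.07944, so C = 387 × e^0.07944 = 387 × 1.08268 = 419.00 ppm.

C ≈ 419 ppm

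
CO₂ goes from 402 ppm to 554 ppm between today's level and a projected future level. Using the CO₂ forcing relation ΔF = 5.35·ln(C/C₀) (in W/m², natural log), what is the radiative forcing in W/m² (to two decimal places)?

CO₂: 5.35 × ln(554/402) = 5.35 × ln(1.37811) = 5.35 × 0.32071 = 1.7158 W/m².

ΔF = 1.72 W/m²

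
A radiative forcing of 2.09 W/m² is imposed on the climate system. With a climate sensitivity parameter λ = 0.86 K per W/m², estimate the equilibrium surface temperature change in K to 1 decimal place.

ΔT = λ ΔF = 0.86 × 2.09 = 1.7974 K.

ΔT = 1.8 K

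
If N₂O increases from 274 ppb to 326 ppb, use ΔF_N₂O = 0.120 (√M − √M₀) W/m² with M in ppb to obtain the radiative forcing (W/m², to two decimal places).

N₂O: 0.120 × (√326 − √274) = 0.120 × (18.0555 − 16.5529) = 0.120 × 1.5026 = 0.1803 W/m².

ΔF = 0.18 W/m²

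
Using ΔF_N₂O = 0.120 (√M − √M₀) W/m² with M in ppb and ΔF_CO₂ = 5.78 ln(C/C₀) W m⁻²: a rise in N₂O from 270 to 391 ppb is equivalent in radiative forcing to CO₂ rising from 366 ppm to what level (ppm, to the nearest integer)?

C ≈ 392 ppm

N₂O forcing: 0.120 × (√391 − √270) = 0.120 × (19.7737 − 16.4317) = 0.120 × 3.3420 = 0.40104 W/m².
Set 5.78 ln(C/366) = 0.40104: ln(C/366) = 0.40104/5.78 = 0.06938, so C = 366 × e^0.06938 = 366 × 1.07184 = 392.29 ppm.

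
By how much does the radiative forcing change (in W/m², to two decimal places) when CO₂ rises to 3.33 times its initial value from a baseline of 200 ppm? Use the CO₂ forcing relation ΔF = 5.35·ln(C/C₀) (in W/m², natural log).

ΔF = 6.44 W/m²

ΔF = 5.35 × ln(3.33) = 5.35 × 1.20297 = 6.4359 W/m².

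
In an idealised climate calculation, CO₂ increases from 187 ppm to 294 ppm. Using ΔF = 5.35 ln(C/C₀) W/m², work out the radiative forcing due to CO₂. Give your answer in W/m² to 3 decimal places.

ΔF = 2.421 W/m²

CO₂: 5.35 × ln(294/187) = 5.35 × ln(1.57219) = 5.35 × 0.45247 = 2.4207 W/m².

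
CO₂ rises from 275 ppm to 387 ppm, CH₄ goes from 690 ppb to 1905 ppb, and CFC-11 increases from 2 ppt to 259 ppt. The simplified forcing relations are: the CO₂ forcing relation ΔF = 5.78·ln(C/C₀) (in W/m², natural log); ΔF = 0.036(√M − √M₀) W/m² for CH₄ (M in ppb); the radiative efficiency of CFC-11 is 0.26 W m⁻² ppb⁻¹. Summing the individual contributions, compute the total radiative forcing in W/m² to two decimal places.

CO₂: 5.78 × ln(387/275) = 5.78 × ln(1.40727) = 5.78 × 0.34165 = 1.9747 W/m².
CH₄: 0.036 × (√1905 − √690) = 0.036 × (43.6463 − 26.2679) = 0.036 × 17.3784 = 0.6256 W/m².
CFC-11: Δ = 259 − 2 = 257 ppt = 0.257 ppb; ΔF = 0.26 × 0.257 = 0.0668 W/m².
Total ΔF = 1.9747 + 0.6256 + 0.0668 = 2.6671 W/m².

ΔF = 2.67 W/m²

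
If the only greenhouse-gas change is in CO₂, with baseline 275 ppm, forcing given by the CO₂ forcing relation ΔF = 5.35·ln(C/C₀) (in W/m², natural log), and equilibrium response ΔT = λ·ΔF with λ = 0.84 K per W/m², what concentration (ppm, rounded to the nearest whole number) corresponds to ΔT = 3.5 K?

Required forcing: ΔF = ΔT/λ = 3.5/0.84 = 4.1667 W/m².
Then ln(C/275) = ΔF/5.35 = 4.1667/5.35 = 0.77882.
So C = 275 × e^0.77882 = 275 × 2.17890 = 599.20 ppm.

C ≈ 599 ppm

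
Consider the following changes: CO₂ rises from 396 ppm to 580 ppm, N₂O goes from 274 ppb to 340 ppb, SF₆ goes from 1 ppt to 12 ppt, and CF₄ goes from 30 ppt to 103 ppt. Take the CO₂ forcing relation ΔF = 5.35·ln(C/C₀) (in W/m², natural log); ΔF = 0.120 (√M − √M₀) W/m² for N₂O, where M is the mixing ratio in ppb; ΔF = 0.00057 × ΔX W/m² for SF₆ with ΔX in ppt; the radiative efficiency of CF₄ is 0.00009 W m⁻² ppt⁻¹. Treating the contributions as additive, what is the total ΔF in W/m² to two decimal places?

CO₂: 5.35 × ln(580/396) = 5.35 × ln(1.46465) = 5.35 × 0.38162 = 2.0417 W/m².
N₂O: 0.120 × (√340 − √274) = 0.120 × (18.4391 − 16.5529) = 0.120 × 1.8862 = 0.2263 W/m².
SF₆: ΔF = 0.00057 × (12 − 1) = 0.00057 × 11 = 0.0063 W/m².
CF₄: ΔF = 0.00009 × (103 − 30) = 0.00009 × 73 = 0.0066 W/m².
Total ΔF = 2.0417 + 0.2263 + 0.0063 + 0.0066 = 2.2809 W/m².

ΔF = 2.28 W/m²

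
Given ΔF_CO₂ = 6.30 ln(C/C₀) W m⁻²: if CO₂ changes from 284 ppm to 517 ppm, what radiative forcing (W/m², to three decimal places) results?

CO₂ absorption bands are partially saturated, so forcing scales with the logarithm of the concentration ratio.
CO₂: 6.30 × ln(517/284) = 6.30 × ln(1.82042) = 6.30 × 0.59907 = 3.7741 W/m².

ΔF = 3.774 W/m²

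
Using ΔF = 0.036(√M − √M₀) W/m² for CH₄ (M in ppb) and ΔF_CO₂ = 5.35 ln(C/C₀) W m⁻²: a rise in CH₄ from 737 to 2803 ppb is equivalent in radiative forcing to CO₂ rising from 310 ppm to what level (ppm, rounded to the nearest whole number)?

C ≈ 369 ppm

CH₄ forcing: 0.036 × (√2803 − √737) = 0.036 × (52.9434 − 27.1477) = 0.036 × 25.7957 = 0.92865 W/m².
Set 5.35 ln(C/310) = 0.92865: ln(C/310) = 0.92865/5.35 = 0.17358, so C = 310 × e^0.17358 = 310 × 1.18956 = 368.76 ppm.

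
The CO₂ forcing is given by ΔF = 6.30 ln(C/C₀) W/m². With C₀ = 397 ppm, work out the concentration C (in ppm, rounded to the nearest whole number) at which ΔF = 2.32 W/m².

Set 6.30 ln(C/397) = 2.32, so ln(C/397) = 2.32/6.30 = 0.36825.
Then C/397 = e^0.36825 = 1.44520, giving C = 397 × 1.44520 = 573.74 ppm.

C ≈ 574 ppm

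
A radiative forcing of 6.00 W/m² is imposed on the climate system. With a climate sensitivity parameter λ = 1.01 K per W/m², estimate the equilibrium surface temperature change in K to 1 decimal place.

ΔT = λ ΔF = 1.01 × 6.00 = 6.0600 K.

ΔT = 6.1 K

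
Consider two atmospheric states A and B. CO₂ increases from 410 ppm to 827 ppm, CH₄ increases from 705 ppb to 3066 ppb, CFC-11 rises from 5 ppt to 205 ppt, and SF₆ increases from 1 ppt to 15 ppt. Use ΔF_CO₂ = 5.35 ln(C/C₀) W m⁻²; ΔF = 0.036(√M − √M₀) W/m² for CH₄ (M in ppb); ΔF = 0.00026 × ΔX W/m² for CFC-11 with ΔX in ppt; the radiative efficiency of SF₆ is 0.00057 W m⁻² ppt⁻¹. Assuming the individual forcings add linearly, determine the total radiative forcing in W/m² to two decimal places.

ΔF = 4.85 W/m²

CO₂: 5.35 × ln(827/410) = 5.35 × ln(2.01707) = 5.35 × 0.70165 = 3.7538 W/m².
CH₄: 0.036 × (√3066 − √705) = 0.036 × (55.3715 − 26.5518) = 0.036 × 28.8197 = 1.0375 W/m².
CFC-11: ΔF = 0.00026 × (205 − 5) = 0.00026 × 200 = 0.0520 W/m².
SF₆: ΔF = 0.00057 × (15 − 1) = 0.00057 × 14 = 0.0080 W/m².
Total ΔF = 3.7538 + 1.0375 + 0.0520 + 0.0080 = 4.8513 W/m².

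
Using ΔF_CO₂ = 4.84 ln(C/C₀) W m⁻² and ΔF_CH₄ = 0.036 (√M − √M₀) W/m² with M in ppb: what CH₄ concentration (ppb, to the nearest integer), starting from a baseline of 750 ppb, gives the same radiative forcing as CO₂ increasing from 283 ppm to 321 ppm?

M ≈ 1965 ppb

CO₂ forcing: 4.84 × ln(321/283) = 4.84 × 0.125994 = 0.60981 W/m².
Set 0.036(√M − √750) = 0.60981: √M = 0.60981/0.036 + √750 = 16.9392 + 27.3861 = 44.3253.
M = (44.3253)² = 1964.73 ppb.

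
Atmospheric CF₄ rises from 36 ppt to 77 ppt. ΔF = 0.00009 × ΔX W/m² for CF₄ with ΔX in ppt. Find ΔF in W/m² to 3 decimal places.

CF₄: ΔF = 0.00009 × (77 − 36) = 0.00009 × 41 = 0.0037 W/m².

ΔF = 0.004 W/m²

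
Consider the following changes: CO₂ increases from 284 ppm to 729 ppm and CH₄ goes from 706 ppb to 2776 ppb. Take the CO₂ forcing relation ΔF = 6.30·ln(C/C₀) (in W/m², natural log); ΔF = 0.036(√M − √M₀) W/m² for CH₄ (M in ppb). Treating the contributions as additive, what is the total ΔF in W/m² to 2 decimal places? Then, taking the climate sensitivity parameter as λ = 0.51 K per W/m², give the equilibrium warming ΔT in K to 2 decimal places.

CO₂: 6.30 × ln(729/284) = 6.30 × ln(2.56690) = 6.30 × 0.94270 = 5.9390 W/m².
CH₄: 0.036 × (√2776 − √706) = 0.036 × (52.6878 − 26.5707) = 0.036 × 26.1171 = 0.9402 W/m².
Total ΔF = 5.9390 + 0.9402 = 6.8792 W/m².
ΔT = λ ΔF = 0.51 × 6.88 = 3.5088 K.

ΔF = 6.88 W/m²; ΔT = 3.51 K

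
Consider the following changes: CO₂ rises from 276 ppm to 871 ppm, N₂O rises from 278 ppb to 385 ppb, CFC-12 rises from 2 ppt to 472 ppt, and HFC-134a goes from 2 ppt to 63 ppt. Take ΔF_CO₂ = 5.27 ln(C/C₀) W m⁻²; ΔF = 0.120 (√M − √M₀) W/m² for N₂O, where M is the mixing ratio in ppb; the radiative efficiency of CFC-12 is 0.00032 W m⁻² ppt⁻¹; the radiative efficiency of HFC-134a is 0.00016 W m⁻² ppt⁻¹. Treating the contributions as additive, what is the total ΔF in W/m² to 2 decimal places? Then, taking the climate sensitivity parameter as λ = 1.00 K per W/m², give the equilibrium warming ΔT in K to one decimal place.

ΔF = 6.57 W/m²; ΔT = 6.6 K

CO₂: 5.27 × ln(871/276) = 5.27 × ln(3.15580) = 5.27 × 1.14924 = 6.0565 W/m².
N₂O: 0.120 × (√385 − √278) = 0.120 × (19.6214 − 16.6733) = 0.120 × 2.9481 = 0.3538 W/m².
CFC-12: ΔF = 0.00032 × (472 − 2) = 0.00032 × 470 = 0.1504 W/m².
HFC-134a: ΔF = 0.00016 × (63 − 2) = 0.00016 × 61 = 0.0098 W/m².
Total ΔF = 6.0565 + 0.3538 + 0.1504 + 0.0098 = 6.5705 W/m².
ΔT = λ ΔF = 1.00 × 6.57 = 6.5700 K.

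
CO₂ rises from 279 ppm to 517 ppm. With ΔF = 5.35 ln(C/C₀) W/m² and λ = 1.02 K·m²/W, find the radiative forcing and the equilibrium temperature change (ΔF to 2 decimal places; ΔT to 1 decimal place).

CO₂: 5.35 × ln(517/279) = 5.35 × ln(1.85305) = 5.35 × 0.61683 = 3.3000 W/m².
ΔT = λ ΔF = 1.02 × 3.30 = 3.3660 K.

ΔF = 3.30 W/m²; ΔT = 3.4 K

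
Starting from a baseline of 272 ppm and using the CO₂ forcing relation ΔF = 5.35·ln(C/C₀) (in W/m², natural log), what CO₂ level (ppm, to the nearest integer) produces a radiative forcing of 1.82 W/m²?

Set 5.35 ln(C/272) = 1.82, so ln(C/272) = 1.82/5.35 = 0.34019.
Then C/272 = e^0.34019 = 1.40521, giving C = 272 × 1.40521 = 382.22 ppm.

C ≈ 382 ppm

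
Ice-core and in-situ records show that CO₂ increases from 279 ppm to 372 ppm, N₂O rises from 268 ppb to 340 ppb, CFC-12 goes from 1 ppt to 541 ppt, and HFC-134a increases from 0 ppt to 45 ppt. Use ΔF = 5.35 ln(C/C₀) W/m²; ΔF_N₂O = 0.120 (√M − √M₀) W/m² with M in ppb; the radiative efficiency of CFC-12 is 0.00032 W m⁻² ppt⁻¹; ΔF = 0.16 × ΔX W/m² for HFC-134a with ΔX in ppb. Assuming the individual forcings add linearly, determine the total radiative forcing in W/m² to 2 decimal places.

ΔF = 1.97 W/m²

CO₂: 5.35 × ln(372/279) = 5.35 × ln(1.33333) = 5.35 × 0.28768 = 1.5391 W/m².
N₂O: 0.120 × (√340 − √268) = 0.120 × (18.4391 − 16.3707) = 0.120 × 2.0684 = 0.2482 W/m².
CFC-12: ΔF = 0.00032 × (541 − 1) = 0.00032 × 540 = 0.1728 W/m².
HFC-134a: Δ = 45 − 0 = 45 ppt = 0.045 ppb; ΔF = 0.16 × 0.045 = 0.0072 W/m².
Total ΔF = 1.5391 + 0.2482 + 0.1728 + 0.0072 = 1.9673 W/m².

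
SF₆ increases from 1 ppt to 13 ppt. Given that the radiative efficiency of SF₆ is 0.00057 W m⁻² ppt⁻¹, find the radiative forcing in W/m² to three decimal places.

SF₆: ΔF = 0.00057 × (13 − 1) = 0.00057 × 12 = 0.0068 W/m².

ΔF = 0.007 W/m²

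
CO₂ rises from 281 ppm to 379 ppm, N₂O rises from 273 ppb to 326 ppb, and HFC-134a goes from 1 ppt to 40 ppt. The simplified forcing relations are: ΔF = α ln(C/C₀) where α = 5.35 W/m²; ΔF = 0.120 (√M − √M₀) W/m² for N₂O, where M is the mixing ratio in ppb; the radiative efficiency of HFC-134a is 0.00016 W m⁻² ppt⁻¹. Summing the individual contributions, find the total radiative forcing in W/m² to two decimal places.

ΔF = 1.79 W/m²

CO₂: 5.35 × ln(379/281) = 5.35 × ln(1.34875) = 5.35 × 0.29918 = 1.6006 W/m².
N₂O: 0.120 × (√326 − √273) = 0.120 × (18.0555 − 16.5227) = 0.120 × 1.5328 = 0.1839 W/m².
HFC-134a: ΔF = 0.00016 × (40 − 1) = 0.00016 × 39 = 0.0062 W/m².
Total ΔF = 1.6006 + 0.1839 + 0.0062 = 1.7907 W/m².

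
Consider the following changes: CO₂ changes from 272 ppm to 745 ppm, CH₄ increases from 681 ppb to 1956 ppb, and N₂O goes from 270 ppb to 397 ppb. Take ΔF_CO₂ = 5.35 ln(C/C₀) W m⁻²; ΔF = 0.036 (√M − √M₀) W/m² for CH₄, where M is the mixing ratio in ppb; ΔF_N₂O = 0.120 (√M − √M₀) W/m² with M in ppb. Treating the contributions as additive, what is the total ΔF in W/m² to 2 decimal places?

CO₂: 5.35 × ln(745/272) = 5.35 × ln(2.73897) = 5.35 × 1.00758 = 5.3906 W/m².
CH₄: 0.036 × (√1956 − √681) = 0.036 × (44.2267 − 26.0960) = 0.036 × 18.1307 = 0.6527 W/m².
N₂O: 0.120 × (√397 − √270) = 0.120 × (19.9249 − 16.4317) = 0.120 × 3.4932 = 0.4192 W/m².
Total ΔF = 5.3906 + 0.6527 + 0.4192 = 6.4625 W/m².

ΔF = 6.46 W/m²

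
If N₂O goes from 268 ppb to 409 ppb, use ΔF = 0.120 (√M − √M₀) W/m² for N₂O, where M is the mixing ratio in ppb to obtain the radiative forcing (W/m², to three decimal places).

N₂O: 0.120 × (√409 − √268) = 0.120 × (20.2237 − 16.3707) = 0.120 × 3.8530 = 0.4624 W/m².

ΔF = 0.462 W/m²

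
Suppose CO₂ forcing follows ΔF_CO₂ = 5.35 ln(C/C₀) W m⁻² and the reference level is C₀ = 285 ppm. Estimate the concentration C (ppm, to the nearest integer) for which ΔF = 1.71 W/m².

Set 5.35 ln(C/285) = 1.71, so ln(C/285) = 1.71/5.35 = 0.31963.
Then C/285 = e^0.31963 = 1.37662, giving C = 285 × 1.37662 = 392.34 ppm.

C ≈ 392 ppm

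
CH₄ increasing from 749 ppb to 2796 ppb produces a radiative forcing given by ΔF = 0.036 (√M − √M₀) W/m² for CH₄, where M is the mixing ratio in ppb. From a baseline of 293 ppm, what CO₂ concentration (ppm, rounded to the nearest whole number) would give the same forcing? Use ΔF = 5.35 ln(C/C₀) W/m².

C ≈ 348 ppm

CH₄ forcing: 0.036 × (√2796 − √749) = 0.036 × (52.8772 − 27.3679) = 0.036 × 25.5093 = 0.91833 W/m².
Set 5.35 ln(C/293) = 0.91833: ln(C/293) = 0.91833/5.35 = 0.17165, so C = 293 × e^0.17165 = 293 × 1.18726 = 347.87 ppm.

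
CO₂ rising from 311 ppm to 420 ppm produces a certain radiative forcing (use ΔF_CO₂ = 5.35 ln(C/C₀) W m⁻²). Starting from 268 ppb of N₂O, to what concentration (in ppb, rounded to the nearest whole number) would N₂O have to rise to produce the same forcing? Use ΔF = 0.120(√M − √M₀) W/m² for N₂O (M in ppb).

CO₂ forcing: 5.35 × ln(420/311) = 5.35 × 0.300462 = 1.60747 W/m².
Set 0.120(√M − √268) = 1.60747: √M = 1.60747/0.120 + √268 = 13.3956 + 16.3707 = 29.7663.
M = (29.7663)² = 886.03 ppb.

M ≈ 886 ppb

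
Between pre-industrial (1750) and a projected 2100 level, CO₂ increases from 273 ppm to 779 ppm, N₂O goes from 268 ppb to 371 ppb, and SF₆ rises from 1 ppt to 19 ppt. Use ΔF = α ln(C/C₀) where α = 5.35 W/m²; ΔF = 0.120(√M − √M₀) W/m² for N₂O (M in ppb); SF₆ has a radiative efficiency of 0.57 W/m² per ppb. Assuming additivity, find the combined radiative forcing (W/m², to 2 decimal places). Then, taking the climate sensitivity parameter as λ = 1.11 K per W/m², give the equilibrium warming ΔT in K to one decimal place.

ΔF = 5.97 W/m²; ΔT = 6.6 K

CO₂: 5.35 × ln(779/273) = 5.35 × ln(2.85348) = 5.35 × 1.04854 = 5.6097 W/m².
N₂O: 0.120 × (√371 − √268) = 0.120 × (19.2614 − 16.3707) = 0.120 × 2.8907 = 0.3469 W/m².
SF₆: Δ = 19 − 1 = 18 ppt = 0.018 ppb; ΔF = 0.57 × 0.018 = 0.0103 W/m².
Total ΔF = 5.6097 + 0.3469 + 0.0103 = 5.9669 W/m².
ΔT = λ ΔF = 1.11 × 5.97 = 6.6267 K.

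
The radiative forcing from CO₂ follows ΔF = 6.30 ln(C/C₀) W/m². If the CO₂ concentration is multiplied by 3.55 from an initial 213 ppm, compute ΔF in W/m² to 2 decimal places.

Because the forcing depends only on the ratio C/C₀, the initial concentration does not enter.
ΔF = 6.30 × ln(3.55) = 6.30 × 1.26695 = 7.9818 W/m².

ΔF = 7.98 W/m²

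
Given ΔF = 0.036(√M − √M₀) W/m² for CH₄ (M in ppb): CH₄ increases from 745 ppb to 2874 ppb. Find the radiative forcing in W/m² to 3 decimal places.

CH₄: 0.036 × (√2874 − √745) = 0.036 × (53.6097 − 27.2947) = 0.036 × 26.3150 = 0.9473 W/m².

ΔF = 0.947 W/m²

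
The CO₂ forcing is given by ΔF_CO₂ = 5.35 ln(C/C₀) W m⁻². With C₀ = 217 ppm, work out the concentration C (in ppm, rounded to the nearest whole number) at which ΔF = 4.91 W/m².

Set 5.35 ln(C/217) = 4.91, so ln(C/217) = 4.91/5.35 = 0.91776.
Then C/217 = e^0.91776 = 2.50368, giving C = 217 × 2.50368 = 543.30 ppm.

C ≈ 543 ppm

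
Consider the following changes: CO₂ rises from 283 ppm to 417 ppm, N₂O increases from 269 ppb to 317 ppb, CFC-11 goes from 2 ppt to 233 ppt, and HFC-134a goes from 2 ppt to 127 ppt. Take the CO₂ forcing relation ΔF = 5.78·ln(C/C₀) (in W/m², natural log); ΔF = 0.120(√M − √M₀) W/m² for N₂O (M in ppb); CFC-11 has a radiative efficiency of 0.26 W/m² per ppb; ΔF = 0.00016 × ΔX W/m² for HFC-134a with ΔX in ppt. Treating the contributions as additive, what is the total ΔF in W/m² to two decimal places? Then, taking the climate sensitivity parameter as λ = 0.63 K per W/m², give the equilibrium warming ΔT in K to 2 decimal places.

ΔF = 2.49 W/m²; ΔT = 1.57 K

CO₂: 5.78 × ln(417/283) = 5.78 × ln(1.47350) = 5.78 × 0.38764 = 2.2406 W/m².
N₂O: 0.120 × (√317 − √269) = 0.120 × (17.8045 − 16.4012) = 0.120 × 1.4033 = 0.1684 W/m².
CFC-11: Δ = 233 − 2 = 231 ppt = 0.231 ppb; ΔF = 0.26 × 0.231 = 0.0601 W/m².
HFC-134a: ΔF = 0.00016 × (127 − 2) = 0.00016 × 125 = 0.0200 W/m².
Total ΔF = 2.2406 + 0.1684 + 0.0601 + 0.0200 = 2.4891 W/m².
ΔT = λ ΔF = 0.63 × 2.49 = 1.5687 K.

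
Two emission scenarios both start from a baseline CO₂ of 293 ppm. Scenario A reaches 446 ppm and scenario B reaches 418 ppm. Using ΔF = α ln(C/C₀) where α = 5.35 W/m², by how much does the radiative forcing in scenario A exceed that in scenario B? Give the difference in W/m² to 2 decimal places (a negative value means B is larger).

ΔF_A = 5.35 ln(446/293) = 5.35 × 0.42015 = 2.2478 W/m².
ΔF_B = 5.35 ln(418/293) = 5.35 × 0.35531 = 1.9009 W/m².
Difference: 2.2478 − 1.9009 = 0.3469 W/m².
(Equivalently, ΔF_A − ΔF_B = 5.35 ln(446/418) = 5.35 × 0.06484 = 0.3469 W/m².)

ΔF_A − ΔF_B = 0.35 W/m²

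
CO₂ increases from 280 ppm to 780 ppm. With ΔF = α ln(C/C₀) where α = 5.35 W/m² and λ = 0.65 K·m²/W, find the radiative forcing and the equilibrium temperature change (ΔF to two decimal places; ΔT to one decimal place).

CO₂: 5.35 × ln(780/280) = 5.35 × ln(2.78571) = 5.35 × 1.02450 = 5.4811 W/m².
ΔT = λ ΔF = 0.65 × 5.48 = 3.5620 K.

ΔF = 5.48 W/m²; ΔT = 3.6 K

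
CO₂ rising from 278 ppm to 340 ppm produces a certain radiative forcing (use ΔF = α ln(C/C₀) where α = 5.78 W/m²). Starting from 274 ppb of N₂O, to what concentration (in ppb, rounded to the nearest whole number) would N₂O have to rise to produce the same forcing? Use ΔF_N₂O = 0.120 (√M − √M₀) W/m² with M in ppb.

CO₂ forcing: 5.78 × ln(340/278) = 5.78 × 0.201325 = 1.16366 W/m².
Set 0.120(√M − √274) = 1.16366: √M = 1.16366/0.120 + √274 = 9.6972 + 16.5529 = 26.2501.
M = (26.2501)² = 689.07 ppb.

M ≈ 689 ppb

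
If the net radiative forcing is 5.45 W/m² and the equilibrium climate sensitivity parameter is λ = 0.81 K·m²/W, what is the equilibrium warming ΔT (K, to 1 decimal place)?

ΔT = λ ΔF = 0.81 × 5.45 = 4.4145 K.

ΔT = 4.4 K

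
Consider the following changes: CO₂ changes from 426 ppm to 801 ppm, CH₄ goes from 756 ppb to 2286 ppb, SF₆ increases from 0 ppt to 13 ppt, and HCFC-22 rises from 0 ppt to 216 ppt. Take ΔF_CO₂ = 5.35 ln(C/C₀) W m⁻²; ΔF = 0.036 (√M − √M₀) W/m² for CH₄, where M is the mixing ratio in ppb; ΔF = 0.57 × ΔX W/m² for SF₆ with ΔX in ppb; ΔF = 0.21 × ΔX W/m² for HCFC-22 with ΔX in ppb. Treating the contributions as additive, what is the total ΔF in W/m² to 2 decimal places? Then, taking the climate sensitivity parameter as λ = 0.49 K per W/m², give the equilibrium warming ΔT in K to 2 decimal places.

ΔF = 4.16 W/m²; ΔT = 2.04 K

CO₂: 5.35 × ln(801/426) = 5.35 × ln(1.88028) = 5.35 × 0.63142 = 3.3781 W/m².
CH₄: 0.036 × (√2286 − √756) = 0.036 × (47.8121 − 27.4955) = 0.036 × 20.3166 = 0.7314 W/m².
SF₆: Δ = 13 − 0 = 13 ppt = 0.013 ppb; ΔF = 0.57 × 0.013 = 0.0074 W/m².
HCFC-22: Δ = 216 − 0 = 216 ppt = 0.216 ppb; ΔF = 0.21 × 0.216 = 0.0454 W/m².
Total ΔF = 3.3781 + 0.7314 + 0.0074 + 0.0454 = 4.1623 W/m².
ΔT = λ ΔF = 0.49 × 4.16 = 2.0384 K.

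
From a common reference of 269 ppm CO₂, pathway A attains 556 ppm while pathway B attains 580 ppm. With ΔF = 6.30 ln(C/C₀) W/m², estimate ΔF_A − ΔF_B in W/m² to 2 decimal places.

ΔF_A − ΔF_B = -0.27 W/m²

ΔF_A = 6.30 ln(556/269) = 6.30 × 0.72606 = 4.5742 W/m².
ΔF_B = 6.30 ln(580/269) = 6.30 × 0.76832 = 4.8404 W/m².
Difference: 4.5742 − 4.8404 = -0.2662 W/m².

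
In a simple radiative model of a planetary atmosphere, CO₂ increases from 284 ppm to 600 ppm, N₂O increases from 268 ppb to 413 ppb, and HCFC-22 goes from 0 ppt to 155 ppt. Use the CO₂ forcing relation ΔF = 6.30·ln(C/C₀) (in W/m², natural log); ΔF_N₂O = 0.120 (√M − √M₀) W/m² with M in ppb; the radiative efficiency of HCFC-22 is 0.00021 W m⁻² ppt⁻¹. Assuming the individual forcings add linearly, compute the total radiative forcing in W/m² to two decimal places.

CO₂: 6.30 × ln(600/284) = 6.30 × ln(2.11268) = 6.30 × 0.74796 = 4.7121 W/m².
N₂O: 0.120 × (√413 − √268) = 0.120 × (20.3224 − 16.3707) = 0.120 × 3.9517 = 0.4742 W/m².
HCFC-22: ΔF = 0.00021 × (155 − 0) = 0.00021 × 155 = 0.0326 W/m².
Total ΔF = 4.7121 + 0.4742 + 0.0326 = 5.2189 W/m².

ΔF = 5.22 W/m²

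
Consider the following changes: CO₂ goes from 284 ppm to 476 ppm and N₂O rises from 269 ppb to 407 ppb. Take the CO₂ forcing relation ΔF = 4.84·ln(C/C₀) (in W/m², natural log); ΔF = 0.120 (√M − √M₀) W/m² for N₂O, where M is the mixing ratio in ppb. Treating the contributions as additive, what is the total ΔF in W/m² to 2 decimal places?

ΔF = 2.95 W/m²

CO₂: 4.84 × ln(476/284) = 4.84 × ln(1.67606) = 4.84 × 0.51645 = 2.4996 W/m².
N₂O: 0.120 × (√407 − √269) = 0.120 × (20.1742 − 16.4012) = 0.120 × 3.7730 = 0.4528 W/m².
Total ΔF = 2.4996 + 0.4528 = 2.9524 W/m².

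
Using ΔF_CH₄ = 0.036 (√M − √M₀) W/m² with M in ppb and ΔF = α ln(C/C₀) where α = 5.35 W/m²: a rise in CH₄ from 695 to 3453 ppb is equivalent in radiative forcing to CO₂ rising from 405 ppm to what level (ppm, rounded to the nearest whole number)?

C ≈ 504 ppm

CH₄ forcing: 0.036 × (√3453 − √695) = 0.036 × (58.7622 − 26.3629) = 0.036 × 32.3993 = 1.16637 W/m².
Set 5.35 ln(C/405) = 1.16637: ln(C/405) = 1.16637/5.35 = 0.21801, so C = 405 × e^0.21801 = 405 × 1.24360 = 503.66 ppm.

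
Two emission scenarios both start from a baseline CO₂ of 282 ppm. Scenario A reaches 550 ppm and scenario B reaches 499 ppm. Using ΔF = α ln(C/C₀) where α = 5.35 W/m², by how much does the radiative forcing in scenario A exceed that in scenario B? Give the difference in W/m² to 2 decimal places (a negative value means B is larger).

ΔF_A − ΔF_B = 0.52 W/m²

ΔF_A = 5.35 ln(550/282) = 5.35 × 0.66801 = 3.5739 W/m².
ΔF_B = 5.35 ln(499/282) = 5.35 × 0.57070 = 3.0532 W/m².
Difference: 3.5739 − 3.0532 = 0.5207 W/m².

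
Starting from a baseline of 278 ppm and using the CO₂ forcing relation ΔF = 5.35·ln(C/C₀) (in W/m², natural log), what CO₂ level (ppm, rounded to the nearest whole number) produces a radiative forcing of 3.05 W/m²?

Set 5.35 ln(C/278) = 3.05, so ln(C/278) = 3.05/5.35 = 0.57009.
Then C/278 = e^0.57009 = 1.76843, giving C = 278 × 1.76843 = 491.62 ppm.

C ≈ 492 ppm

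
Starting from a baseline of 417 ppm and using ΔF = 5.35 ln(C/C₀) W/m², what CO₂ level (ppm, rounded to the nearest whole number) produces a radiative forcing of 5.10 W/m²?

Set 5.35 ln(C/417) = 5.10, so ln(C/417) = 5.10/5.35 = 0.95327.
Then C/417 = e^0.95327 = 2.59418, giving C = 417 × 2.59418 = 1081.77 ppm.

C ≈ 1082 ppm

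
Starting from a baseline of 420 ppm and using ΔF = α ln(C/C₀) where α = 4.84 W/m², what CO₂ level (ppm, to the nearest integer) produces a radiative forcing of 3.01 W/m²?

C ≈ 782 ppm

Set 4.84 ln(C/420) = 3.01, so ln(C/420) = 3.01/4.84 = 0.62190.
Then C/420 = e^0.62190 = 1.86246, giving C = 420 × 1.86246 = 782.23 ppm.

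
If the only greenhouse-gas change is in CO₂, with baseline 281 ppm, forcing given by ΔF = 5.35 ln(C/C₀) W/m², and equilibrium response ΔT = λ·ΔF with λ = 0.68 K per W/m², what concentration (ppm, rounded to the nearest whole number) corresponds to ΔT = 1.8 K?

Required forcing: ΔF = ΔT/λ = 1.8/0.68 = 2.6471 W/m².
Then ln(C/281) = ΔF/5.35 = 2.6471/5.35 = 0.49479.
So C = 281 × e^0.49479 = 281 × 1.64015 = 460.88 ppm.

C ≈ 461 ppm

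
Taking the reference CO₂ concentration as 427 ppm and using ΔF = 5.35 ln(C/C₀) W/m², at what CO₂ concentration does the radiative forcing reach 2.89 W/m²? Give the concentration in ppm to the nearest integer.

C ≈ 733 ppm

Set 5.35 ln(C/427) = 2.89, so ln(C/427) = 2.89/5.35 = 0.54019.
Then C/427 = e^0.54019 = 1.71633, giving C = 427 × 1.71633 = 732.87 ppm.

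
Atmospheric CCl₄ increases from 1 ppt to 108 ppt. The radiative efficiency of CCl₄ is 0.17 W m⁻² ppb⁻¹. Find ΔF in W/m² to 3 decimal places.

CCl₄: Δ = 108 − 1 = 107 ppt = 0.107 ppb; ΔF = 0.17 × 0.107 = 0.0182 W/m².

ΔF = 0.018 W/m²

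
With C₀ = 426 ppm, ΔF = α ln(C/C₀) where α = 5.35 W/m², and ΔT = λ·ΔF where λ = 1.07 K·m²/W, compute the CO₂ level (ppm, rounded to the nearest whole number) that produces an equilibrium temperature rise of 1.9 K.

Required forcing: ΔF = ΔT/λ = 1.9/1.07 = 1.7757 W/m².
Then ln(C/426) = ΔF/5.35 = 1.7757/5.35 = 0.33191.
So C = 426 × e^0.33191 = 426 × 1.39363 = 593.69 ppm.

C ≈ 594 ppm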